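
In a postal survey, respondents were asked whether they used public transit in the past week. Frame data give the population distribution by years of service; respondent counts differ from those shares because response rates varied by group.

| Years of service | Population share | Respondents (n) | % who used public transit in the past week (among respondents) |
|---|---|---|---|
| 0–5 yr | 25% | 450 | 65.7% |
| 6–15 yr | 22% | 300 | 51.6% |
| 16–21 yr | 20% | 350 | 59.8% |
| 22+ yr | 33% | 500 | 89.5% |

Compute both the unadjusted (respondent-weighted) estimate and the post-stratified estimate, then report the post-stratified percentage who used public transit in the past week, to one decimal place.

69.3%

Unadjusted (pooled respondent) estimate weights by respondent counts:
  (450/1600)×65.7 + (300/1600)×51.6 + (350/1600)×59.8 + (500/1600)×89.5 = 69.2031%
Reweighting by population years of service shares:
  0.25×65.7 + 0.22×51.6 + 0.2×59.8 + 0.33×89.5 = 69.272%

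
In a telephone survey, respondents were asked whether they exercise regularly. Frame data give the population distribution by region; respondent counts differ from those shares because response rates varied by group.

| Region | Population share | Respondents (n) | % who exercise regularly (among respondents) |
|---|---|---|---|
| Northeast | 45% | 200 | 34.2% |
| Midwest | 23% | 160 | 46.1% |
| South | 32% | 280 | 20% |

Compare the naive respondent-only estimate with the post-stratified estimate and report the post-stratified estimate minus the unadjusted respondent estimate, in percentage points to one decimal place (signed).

+1.4 percentage points

Naive respondent-only estimate (weights = respondent counts):
  (200/640)×34.2 + (160/640)×46.1 + (280/640)×20 = 30.9625%
Reweighting by population region shares:
  0.45×34.2 + 0.23×46.1 + 0.32×20 = 32.393%
Difference = 32.393 − 30.9625 = 1.4305 pp.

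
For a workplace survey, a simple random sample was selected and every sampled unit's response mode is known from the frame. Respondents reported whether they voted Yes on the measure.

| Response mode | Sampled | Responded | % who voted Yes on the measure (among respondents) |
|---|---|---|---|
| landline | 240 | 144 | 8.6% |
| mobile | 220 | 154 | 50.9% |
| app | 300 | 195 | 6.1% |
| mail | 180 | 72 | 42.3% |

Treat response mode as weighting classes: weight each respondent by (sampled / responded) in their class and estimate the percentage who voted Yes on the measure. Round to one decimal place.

24.2%

Response rates by class: landline 144/240 = 60%, mobile 154/220 = 70%, app 195/300 = 65%, mail 72/180 = 40%.
Each respondent's weight = sampled/responded in their class; summing within a class gives n_sampled, so:
  landline: 240 × 8.6 = 2064
  mobile: 220 × 50.9 = 11,198
  app: 300 × 6.1 = 1830
  mail: 180 × 42.3 = 7614
Adjusted estimate = 22,706 / 940 = 24.1553 → 24.2%.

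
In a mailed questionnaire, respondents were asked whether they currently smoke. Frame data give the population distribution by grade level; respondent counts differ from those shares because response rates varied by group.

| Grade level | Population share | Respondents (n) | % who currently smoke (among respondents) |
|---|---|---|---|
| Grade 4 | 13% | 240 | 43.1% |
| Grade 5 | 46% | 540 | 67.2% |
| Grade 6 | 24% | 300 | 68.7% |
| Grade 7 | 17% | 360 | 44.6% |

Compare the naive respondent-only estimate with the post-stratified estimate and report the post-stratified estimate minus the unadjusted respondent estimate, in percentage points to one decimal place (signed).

+2.7 percentage points

Unadjusted (pooled respondent) estimate weights by respondent counts:
  (240/1440)×43.1 + (540/1440)×67.2 + (300/1440)×68.7 + (360/1440)×44.6 = 57.8458%
Post-stratifying to population shares instead:
  0.13×43.1 + 0.46×67.2 + 0.24×68.7 + 0.17×44.6 = 60.585%
Difference = 60.585 − 57.8458 = 2.7392 pp.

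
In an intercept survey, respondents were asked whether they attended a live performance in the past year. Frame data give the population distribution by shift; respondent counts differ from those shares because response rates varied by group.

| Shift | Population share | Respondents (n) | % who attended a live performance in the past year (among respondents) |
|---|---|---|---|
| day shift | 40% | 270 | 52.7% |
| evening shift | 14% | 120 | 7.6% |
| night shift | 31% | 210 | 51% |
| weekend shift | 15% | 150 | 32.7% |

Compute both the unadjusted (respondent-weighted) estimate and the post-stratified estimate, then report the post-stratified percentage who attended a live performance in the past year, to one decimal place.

Without adjustment, the pooled respondent share is:
  (270/750)×52.7 + (120/750)×7.6 + (210/750)×51 + (150/750)×32.7 = 41.008%
Post-stratifying to population shares instead:
  0.4×52.7 + 0.14×7.6 + 0.31×51 + 0.15×32.7 = 42.859%

42.9%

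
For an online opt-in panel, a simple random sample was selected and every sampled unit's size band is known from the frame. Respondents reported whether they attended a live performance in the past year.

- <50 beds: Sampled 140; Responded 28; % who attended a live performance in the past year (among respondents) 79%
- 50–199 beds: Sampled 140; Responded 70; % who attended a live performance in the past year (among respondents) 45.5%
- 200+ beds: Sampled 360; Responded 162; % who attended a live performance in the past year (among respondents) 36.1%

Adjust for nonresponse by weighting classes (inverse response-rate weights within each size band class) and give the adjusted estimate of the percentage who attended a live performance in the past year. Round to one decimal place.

47.5%

Response rates by class: <50 beds 28/140 = 20%, 50–199 beds 70/140 = 50%, 200+ beds 162/360 = 45%.
With weight = n_sampled/n_responded per class, the weighted class total is n_sampled:
  <50 beds: 140 × 79 = 11,060
  50–199 beds: 140 × 45.5 = 6370
  200+ beds: 360 × 36.1 = 12,996
Adjusted estimate = 30,426 / 640 = 47.5406 → 47.5%.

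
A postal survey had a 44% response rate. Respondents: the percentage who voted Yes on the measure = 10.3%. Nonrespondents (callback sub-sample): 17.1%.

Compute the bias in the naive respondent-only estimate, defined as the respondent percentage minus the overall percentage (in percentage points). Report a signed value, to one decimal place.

-3.8 percentage points

Nonresponse fraction = 1 − 0.44 = 0.56.
Bias = (nonresponse fraction) × (respondent percentage − nonrespondent percentage)
     = 0.56 × (10.3 − 17.1) = 0.56 × -6.8 = -3.808.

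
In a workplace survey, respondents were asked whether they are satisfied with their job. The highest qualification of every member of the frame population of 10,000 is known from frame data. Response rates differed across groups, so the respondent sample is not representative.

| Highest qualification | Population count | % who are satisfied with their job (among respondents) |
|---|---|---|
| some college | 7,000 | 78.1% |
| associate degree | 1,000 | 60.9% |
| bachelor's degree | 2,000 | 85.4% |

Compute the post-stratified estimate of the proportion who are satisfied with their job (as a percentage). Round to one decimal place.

77.8%

Each cell contributes population-share × respondent value:
  some college: (7,000/10,000) × 78.1 = 54.67
  associate degree: (1,000/10,000) × 60.9 = 6.09
  bachelor's degree: (2,000/10,000) × 85.4 = 17.08
Post-stratified estimate = 77.84 → 77.8%.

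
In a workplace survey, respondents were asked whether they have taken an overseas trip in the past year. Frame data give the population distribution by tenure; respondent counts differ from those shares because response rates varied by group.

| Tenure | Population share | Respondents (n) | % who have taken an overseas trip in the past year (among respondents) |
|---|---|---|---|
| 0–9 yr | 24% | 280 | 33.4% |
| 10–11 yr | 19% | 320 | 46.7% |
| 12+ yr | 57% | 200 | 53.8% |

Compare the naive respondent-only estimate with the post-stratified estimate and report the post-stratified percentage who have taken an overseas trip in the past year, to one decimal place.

47.6%

Without adjustment, the pooled respondent share is:
  (280/800)×33.4 + (320/800)×46.7 + (200/800)×53.8 = 43.82%
Post-stratified estimate weights by population shares:
  0.24×33.4 + 0.19×46.7 + 0.57×53.8 = 47.555%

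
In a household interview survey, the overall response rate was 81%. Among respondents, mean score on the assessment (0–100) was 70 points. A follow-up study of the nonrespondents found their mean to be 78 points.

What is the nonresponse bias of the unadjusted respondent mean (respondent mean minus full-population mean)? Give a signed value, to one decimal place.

-1.5

Nonresponse fraction = 1 − 0.81 = 0.19.
Bias = (nonresponse fraction) × (respondent mean − nonrespondent mean)
     = 0.19 × (70 − 78) = 0.19 × -8 = -1.52.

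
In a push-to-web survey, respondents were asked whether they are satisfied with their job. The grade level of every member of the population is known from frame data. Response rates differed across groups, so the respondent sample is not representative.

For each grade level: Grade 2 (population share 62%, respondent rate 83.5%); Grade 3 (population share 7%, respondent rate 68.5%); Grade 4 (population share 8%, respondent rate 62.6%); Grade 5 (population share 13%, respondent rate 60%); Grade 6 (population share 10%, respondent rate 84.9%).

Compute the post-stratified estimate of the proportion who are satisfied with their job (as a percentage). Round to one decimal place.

77.9%

Weight each group's respondent value by its population share:
  Grade 2: 0.62 × 83.5 = 51.77
  Grade 3: 0.07 × 68.5 = 4.795
  Grade 4: 0.08 × 62.6 = 5.008
  Grade 5: 0.13 × 60 = 7.8
  Grade 6: 0.1 × 84.9 = 8.49
Post-stratified estimate = 77.863 → 77.9%.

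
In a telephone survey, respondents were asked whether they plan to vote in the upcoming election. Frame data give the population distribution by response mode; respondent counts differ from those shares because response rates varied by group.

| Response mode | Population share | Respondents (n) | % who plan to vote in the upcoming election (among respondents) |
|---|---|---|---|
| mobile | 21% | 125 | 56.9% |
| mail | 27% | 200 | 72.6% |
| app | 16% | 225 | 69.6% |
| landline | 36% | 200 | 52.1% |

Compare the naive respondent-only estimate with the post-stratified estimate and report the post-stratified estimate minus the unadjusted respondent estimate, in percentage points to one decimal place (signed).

-2.2 percentage points

Unadjusted (pooled respondent) estimate weights by respondent counts:
  (125/750)×56.9 + (200/750)×72.6 + (225/750)×69.6 + (200/750)×52.1 = 63.6167%
Post-stratified estimate weights by population shares:
  0.21×56.9 + 0.27×72.6 + 0.16×69.6 + 0.36×52.1 = 61.443%
Difference = 61.443 − 63.6167 = -2.1737 pp.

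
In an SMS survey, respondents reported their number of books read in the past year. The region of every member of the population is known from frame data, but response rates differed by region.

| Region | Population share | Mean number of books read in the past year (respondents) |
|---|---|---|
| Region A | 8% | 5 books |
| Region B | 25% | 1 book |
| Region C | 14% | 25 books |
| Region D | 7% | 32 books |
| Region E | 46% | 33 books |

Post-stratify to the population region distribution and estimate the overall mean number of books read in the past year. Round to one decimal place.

21.6

Post-stratification weights by population share, not respondent share:
  Region A: 0.08 × 5 = 0.4
  Region B: 0.25 × 1 = 0.25
  Region C: 0.14 × 25 = 3.5
  Region D: 0.07 × 32 = 2.24
  Region E: 0.46 × 33 = 15.18
Post-stratified estimate = 21.57 → 21.6.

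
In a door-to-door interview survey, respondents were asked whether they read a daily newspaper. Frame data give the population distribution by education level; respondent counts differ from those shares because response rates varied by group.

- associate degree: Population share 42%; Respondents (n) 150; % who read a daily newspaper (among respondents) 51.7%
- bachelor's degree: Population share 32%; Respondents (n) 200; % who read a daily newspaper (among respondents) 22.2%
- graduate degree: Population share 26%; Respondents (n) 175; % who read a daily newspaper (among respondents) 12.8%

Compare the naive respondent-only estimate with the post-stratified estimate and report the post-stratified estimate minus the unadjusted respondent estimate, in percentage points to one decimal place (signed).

Naive respondent-only estimate (weights = respondent counts):
  (150/525)×51.7 + (200/525)×22.2 + (175/525)×12.8 = 27.4952%
Post-stratified estimate weights by population shares:
  0.42×51.7 + 0.32×22.2 + 0.26×12.8 = 32.146%
Difference = 32.146 − 27.4952 = 4.6508 pp.

+4.7 percentage points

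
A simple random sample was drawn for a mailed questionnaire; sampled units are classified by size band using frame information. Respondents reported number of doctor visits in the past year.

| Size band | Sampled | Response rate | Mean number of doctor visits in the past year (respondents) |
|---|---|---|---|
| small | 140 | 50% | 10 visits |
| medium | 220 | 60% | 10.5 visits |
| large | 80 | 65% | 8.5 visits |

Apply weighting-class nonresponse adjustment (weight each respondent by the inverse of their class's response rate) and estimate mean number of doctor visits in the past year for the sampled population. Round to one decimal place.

10.0

With weight = n_sampled/n_responded per class, the weighted class total is n_sampled:
  small: 140 × 10 = 1400
  medium: 220 × 10.5 = 2310
  large: 80 × 8.5 = 680
Adjusted estimate = 4390 / 440 = 9.97727 → 10.0.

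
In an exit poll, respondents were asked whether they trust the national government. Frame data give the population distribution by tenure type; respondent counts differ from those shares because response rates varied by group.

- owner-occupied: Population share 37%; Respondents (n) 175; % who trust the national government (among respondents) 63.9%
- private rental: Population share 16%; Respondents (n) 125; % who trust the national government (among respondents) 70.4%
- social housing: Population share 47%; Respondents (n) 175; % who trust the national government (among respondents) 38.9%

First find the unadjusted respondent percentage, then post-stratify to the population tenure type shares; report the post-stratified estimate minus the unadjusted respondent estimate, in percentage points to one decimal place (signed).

-3.2 percentage points

Without adjustment, the pooled respondent share is:
  (175/475)×63.9 + (125/475)×70.4 + (175/475)×38.9 = 56.4%
Post-stratified estimate weights by population shares:
  0.37×63.9 + 0.16×70.4 + 0.47×38.9 = 53.19%
Difference = 53.19 − 56.4 = -3.21 pp.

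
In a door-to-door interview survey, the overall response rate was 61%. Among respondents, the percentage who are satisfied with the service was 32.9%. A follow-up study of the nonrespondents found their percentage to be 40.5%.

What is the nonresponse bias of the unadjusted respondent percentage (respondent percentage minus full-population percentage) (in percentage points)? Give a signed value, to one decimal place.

-3.0 percentage points

Nonresponse fraction = 1 − 0.61 = 0.39.
Bias = (nonresponse fraction) × (respondent percentage − nonrespondent percentage)
     = 0.39 × (32.9 − 40.5) = 0.39 × -7.6 = -2.964.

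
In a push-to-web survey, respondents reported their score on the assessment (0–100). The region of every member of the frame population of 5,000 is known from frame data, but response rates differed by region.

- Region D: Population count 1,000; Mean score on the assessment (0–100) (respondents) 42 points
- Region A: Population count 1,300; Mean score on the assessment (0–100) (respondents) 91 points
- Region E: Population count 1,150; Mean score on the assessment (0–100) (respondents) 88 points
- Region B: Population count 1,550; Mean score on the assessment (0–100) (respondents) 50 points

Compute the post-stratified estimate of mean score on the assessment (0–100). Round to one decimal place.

67.8

Weight each group's respondent value by its population share:
  Region D: (1,000/5,000) × 42 = 8.4
  Region A: (1,300/5,000) × 91 = 23.66
  Region E: (1,150/5,000) × 88 = 20.24
  Region B: (1,550/5,000) × 50 = 15.5
Post-stratified estimate = 67.8 → 67.8.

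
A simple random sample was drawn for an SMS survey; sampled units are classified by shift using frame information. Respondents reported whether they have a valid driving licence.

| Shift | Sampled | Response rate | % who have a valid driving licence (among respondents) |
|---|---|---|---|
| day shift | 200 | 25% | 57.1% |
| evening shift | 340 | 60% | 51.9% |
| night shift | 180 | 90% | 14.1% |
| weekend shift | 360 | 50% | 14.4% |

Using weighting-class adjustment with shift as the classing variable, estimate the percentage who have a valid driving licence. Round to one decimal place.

Inverse-response-rate weighting restores each class to its sampled count, so class totals weight by n_sampled:
  day shift: 200 × 57.1 = 11,420
  evening shift: 340 × 51.9 = 17,646
  night shift: 180 × 14.1 = 2538
  weekend shift: 360 × 14.4 = 5184
Adjusted estimate = 36,788 / 1,080 = 34.063 → 34.1%.

34.1%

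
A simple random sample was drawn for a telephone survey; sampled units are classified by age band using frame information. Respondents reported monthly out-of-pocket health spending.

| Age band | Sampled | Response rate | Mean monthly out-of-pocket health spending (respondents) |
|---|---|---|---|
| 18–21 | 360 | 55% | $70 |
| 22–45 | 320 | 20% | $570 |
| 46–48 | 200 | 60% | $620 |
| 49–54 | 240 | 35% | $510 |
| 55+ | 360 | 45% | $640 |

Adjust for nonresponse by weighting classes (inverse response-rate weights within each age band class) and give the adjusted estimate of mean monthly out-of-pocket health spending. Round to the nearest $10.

Inverse-response-rate weighting restores each class to its sampled count, so class totals weight by n_sampled:
  18–21: 360 × 70 = 25,200
  22–45: 320 × 570 = 182,400
  46–48: 200 × 620 = 124,000
  49–54: 240 × 510 = 122,400
  55+: 360 × 640 = 230,400
Adjusted estimate = 684,400 / 1,480 = 462.432 → $460.

$460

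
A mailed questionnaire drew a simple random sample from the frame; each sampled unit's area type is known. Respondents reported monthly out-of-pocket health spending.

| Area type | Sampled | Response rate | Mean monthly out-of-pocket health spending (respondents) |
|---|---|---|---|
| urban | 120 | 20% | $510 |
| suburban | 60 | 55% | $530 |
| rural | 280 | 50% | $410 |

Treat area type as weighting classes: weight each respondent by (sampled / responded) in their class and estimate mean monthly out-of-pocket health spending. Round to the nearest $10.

$450

Weighting each respondent by the inverse class response rate inflates each class back to its sampled size, so the class weight is n_sampled:
  urban: 120 × 510 = 61,200
  suburban: 60 × 530 = 31,800
  rural: 280 × 410 = 114,800
Adjusted estimate = 207,800 / 460 = 451.739 → $450.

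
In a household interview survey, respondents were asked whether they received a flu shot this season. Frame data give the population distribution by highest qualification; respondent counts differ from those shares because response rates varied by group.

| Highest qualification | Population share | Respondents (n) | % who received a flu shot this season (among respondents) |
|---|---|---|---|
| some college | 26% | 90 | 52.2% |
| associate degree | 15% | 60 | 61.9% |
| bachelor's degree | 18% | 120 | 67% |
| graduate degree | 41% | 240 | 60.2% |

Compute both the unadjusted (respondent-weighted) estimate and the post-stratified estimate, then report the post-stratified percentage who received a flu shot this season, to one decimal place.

59.6%

Naive respondent-only estimate (weights = respondent counts):
  (90/510)×52.2 + (60/510)×61.9 + (120/510)×67 + (240/510)×60.2 = 60.5882%
Reweighting by population highest qualification shares:
  0.26×52.2 + 0.15×61.9 + 0.18×67 + 0.41×60.2 = 59.599%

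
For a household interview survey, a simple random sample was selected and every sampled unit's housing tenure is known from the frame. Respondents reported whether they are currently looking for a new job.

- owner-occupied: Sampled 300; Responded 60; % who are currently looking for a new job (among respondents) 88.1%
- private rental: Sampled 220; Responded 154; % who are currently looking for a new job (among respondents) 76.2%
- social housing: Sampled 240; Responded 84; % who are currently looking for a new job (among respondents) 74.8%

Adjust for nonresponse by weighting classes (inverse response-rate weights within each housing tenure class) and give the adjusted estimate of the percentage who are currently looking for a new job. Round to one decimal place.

80.5%

Response rates by class: owner-occupied 60/300 = 20%, private rental 154/220 = 70%, social housing 84/240 = 35%.
Weighting each respondent by the inverse class response rate inflates each class back to its sampled size, so the class weight is n_sampled:
  owner-occupied: 300 × 88.1 = 26,430
  private rental: 220 × 76.2 = 16,764
  social housing: 240 × 74.8 = 17,952
Adjusted estimate = 61,146 / 760 = 80.4553 → 80.5%.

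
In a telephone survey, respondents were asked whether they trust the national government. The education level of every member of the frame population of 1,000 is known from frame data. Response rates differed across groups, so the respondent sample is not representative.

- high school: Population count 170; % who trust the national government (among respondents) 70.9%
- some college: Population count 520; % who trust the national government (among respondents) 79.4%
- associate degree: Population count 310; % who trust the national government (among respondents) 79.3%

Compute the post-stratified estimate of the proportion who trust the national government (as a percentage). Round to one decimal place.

77.9%

Post-stratification weights by population share, not respondent share:
  high school: (170/1,000) × 70.9 = 12.053
  some college: (520/1,000) × 79.4 = 41.288
  associate degree: (310/1,000) × 79.3 = 24.583
Post-stratified estimate = 77.924 → 77.9%.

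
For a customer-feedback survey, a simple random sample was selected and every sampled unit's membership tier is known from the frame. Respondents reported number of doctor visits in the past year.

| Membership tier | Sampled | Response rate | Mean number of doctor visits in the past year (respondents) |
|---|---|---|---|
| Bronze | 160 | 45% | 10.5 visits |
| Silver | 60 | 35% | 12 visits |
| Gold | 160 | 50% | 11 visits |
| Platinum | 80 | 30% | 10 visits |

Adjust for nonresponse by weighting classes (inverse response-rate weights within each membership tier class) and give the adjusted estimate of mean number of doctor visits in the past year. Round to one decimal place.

10.8

With weight = n_sampled/n_responded per class, the weighted class total is n_sampled:
  Bronze: 160 × 10.5 = 1680
  Silver: 60 × 12 = 720
  Gold: 160 × 11 = 1760
  Platinum: 80 × 10 = 800
Adjusted estimate = 4960 / 460 = 10.7826 → 10.8.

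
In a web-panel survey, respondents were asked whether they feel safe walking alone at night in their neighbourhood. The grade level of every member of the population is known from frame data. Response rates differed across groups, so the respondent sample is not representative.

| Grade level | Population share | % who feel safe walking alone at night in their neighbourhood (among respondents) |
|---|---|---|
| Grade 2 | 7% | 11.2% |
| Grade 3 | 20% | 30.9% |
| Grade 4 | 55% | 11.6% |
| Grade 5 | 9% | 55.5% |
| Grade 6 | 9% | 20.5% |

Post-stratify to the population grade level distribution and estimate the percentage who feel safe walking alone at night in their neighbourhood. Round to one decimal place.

20.2%

Weight each group's respondent value by its population share:
  Grade 2: 0.07 × 11.2 = 0.784
  Grade 3: 0.2 × 30.9 = 6.18
  Grade 4: 0.55 × 11.6 = 6.38
  Grade 5: 0.09 × 55.5 = 4.995
  Grade 6: 0.09 × 20.5 = 1.845
Post-stratified estimate = 20.184 → 20.2%.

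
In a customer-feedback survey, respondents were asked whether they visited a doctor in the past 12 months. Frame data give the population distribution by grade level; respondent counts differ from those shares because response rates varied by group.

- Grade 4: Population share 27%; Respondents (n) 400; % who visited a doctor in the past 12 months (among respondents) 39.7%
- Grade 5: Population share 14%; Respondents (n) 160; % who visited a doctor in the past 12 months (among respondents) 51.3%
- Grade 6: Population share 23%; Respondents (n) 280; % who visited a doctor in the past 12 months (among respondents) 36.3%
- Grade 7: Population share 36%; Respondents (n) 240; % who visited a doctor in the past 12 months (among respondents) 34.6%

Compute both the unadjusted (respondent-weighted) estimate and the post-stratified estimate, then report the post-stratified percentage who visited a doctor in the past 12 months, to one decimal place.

38.7%

Naive respondent-only estimate (weights = respondent counts):
  (400/1080)×39.7 + (160/1080)×51.3 + (280/1080)×36.3 + (240/1080)×34.6 = 39.4037%
Post-stratified estimate weights by population shares:
  0.27×39.7 + 0.14×51.3 + 0.23×36.3 + 0.36×34.6 = 38.706%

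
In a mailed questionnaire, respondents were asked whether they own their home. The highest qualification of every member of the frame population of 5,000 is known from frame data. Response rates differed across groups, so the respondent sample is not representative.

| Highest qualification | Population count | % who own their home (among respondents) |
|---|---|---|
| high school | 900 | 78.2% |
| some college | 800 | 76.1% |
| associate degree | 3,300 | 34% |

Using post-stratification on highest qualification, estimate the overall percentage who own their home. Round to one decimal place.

Each cell contributes population-share × respondent value:
  high school: (900/5,000) × 78.2 = 14.076
  some college: (800/5,000) × 76.1 = 12.176
  associate degree: (3,300/5,000) × 34 = 22.44
Post-stratified estimate = 48.692 → 48.7%.

48.7%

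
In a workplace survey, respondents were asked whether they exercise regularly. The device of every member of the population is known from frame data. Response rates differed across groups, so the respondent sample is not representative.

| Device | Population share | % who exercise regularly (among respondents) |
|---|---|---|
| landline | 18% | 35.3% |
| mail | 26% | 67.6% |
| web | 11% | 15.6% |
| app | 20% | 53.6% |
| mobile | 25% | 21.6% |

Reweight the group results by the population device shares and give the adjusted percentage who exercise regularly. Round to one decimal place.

Weight each group's respondent value by its population share:
  landline: 0.18 × 35.3 = 6.354
  mail: 0.26 × 67.6 = 17.576
  web: 0.11 × 15.6 = 1.716
  app: 0.2 × 53.6 = 10.72
  mobile: 0.25 × 21.6 = 5.4
Post-stratified estimate = 41.766 → 41.8%.

41.8%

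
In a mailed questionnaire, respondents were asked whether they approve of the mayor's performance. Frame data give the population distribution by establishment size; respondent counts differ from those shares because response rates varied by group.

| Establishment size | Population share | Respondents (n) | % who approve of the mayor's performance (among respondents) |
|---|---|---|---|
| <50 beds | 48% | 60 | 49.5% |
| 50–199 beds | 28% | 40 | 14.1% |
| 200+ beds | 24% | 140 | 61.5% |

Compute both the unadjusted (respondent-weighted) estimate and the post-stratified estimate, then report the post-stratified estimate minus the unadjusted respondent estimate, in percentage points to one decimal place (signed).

Without adjustment, the pooled respondent share is:
  (60/240)×49.5 + (40/240)×14.1 + (140/240)×61.5 = 50.6%
Post-stratifying to population shares instead:
  0.48×49.5 + 0.28×14.1 + 0.24×61.5 = 42.468%
Difference = 42.468 − 50.6 = -8.132 pp.

-8.1 percentage points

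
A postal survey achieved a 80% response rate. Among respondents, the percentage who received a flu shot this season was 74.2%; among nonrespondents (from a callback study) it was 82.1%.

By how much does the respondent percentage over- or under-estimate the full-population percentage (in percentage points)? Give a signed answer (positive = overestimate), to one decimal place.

-1.6 percentage points

Nonresponse fraction = 1 − 0.8 = 0.2.
Bias = (nonresponse fraction) × (respondent percentage − nonrespondent percentage)
     = 0.2 × (74.2 − 82.1) = 0.2 × -7.9 = -1.58.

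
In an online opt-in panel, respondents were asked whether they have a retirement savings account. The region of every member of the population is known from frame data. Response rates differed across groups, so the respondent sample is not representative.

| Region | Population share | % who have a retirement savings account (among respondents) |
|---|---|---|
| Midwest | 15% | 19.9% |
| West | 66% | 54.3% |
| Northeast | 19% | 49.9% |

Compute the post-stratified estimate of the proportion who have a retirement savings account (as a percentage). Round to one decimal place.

Each cell contributes population-share × respondent value:
  Midwest: 0.15 × 19.9 = 2.985
  West: 0.66 × 54.3 = 35.838
  Northeast: 0.19 × 49.9 = 9.481
Post-stratified estimate = 48.304 → 48.3%.

48.3%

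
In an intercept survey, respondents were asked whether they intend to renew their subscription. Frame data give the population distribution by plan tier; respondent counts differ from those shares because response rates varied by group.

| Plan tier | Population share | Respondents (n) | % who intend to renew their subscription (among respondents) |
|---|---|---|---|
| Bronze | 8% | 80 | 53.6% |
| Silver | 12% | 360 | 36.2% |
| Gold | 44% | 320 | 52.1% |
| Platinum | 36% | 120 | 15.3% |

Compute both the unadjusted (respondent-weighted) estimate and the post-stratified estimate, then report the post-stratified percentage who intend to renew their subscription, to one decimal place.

37.1%

Without adjustment, the pooled respondent share is:
  (80/880)×53.6 + (360/880)×36.2 + (320/880)×52.1 + (120/880)×15.3 = 40.7136%
Reweighting by population plan tier shares:
  0.08×53.6 + 0.12×36.2 + 0.44×52.1 + 0.36×15.3 = 37.064%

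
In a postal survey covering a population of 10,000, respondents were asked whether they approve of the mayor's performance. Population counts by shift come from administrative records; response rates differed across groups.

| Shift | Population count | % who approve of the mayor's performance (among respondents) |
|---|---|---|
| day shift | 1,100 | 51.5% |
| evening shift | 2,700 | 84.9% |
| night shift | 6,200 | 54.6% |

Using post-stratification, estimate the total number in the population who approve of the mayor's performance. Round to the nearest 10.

6,240

Each cell contributes its population count × the respondent rate:
  day shift: 1,100 × 51.5% = 566.5
  evening shift: 2,700 × 84.9% = 2292.3
  night shift: 6,200 × 54.6% = 3385.2
Estimated total = 6244 → 6,240.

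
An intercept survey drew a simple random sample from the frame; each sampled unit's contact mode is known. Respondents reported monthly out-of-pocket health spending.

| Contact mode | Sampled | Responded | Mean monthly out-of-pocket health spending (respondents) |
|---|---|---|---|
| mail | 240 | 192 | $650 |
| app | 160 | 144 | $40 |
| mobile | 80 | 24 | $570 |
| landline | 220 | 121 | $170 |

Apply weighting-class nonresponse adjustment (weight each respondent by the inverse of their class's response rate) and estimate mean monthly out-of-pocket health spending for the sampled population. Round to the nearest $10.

Class response rates: mail 192/240 = 80%, app 144/160 = 90%, mobile 24/80 = 30%, landline 121/220 = 55%.
With weight = n_sampled/n_responded per class, the weighted class total is n_sampled:
  mail: 240 × 650 = 156,000
  app: 160 × 40 = 6400
  mobile: 80 × 570 = 45,600
  landline: 220 × 170 = 37,400
Adjusted estimate = 245,400 / 700 = 350.571 → $350.

$350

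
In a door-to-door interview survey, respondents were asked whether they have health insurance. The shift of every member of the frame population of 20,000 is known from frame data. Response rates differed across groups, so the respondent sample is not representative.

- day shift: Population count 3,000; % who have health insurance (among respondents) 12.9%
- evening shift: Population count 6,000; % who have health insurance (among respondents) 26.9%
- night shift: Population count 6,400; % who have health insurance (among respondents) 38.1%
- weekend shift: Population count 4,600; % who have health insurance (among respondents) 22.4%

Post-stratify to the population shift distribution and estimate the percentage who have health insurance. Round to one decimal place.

27.3%

Weight each group's respondent value by its population share:
  day shift: (3,000/20,000) × 12.9 = 1.935
  evening shift: (6,000/20,000) × 26.9 = 8.07
  night shift: (6,400/20,000) × 38.1 = 12.192
  weekend shift: (4,600/20,000) × 22.4 = 5.152
Post-stratified estimate = 27.349 → 27.3%.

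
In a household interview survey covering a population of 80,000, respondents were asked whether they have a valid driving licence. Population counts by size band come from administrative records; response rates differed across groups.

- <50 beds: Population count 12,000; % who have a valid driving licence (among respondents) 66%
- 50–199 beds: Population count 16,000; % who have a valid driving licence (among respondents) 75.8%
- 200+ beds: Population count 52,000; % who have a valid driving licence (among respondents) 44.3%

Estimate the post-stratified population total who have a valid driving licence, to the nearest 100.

Apply each group's respondent rate to its population count:
  <50 beds: 12,000 × 66% = 7920
  50–199 beds: 16,000 × 75.8% = 12,128
  200+ beds: 52,000 × 44.3% = 23,036
Estimated total = 43,084 → 43,100.

43,100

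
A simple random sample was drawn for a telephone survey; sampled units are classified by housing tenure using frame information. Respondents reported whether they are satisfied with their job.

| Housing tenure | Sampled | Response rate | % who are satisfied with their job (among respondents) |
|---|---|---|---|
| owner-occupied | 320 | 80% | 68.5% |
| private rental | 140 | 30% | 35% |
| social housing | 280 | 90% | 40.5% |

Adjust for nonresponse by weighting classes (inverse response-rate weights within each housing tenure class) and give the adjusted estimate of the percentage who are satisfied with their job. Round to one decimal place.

51.6%

With weight = n_sampled/n_responded per class, the weighted class total is n_sampled:
  owner-occupied: 320 × 68.5 = 21,920
  private rental: 140 × 35 = 4900
  social housing: 280 × 40.5 = 11,340
Adjusted estimate = 38,160 / 740 = 51.5676 → 51.6%.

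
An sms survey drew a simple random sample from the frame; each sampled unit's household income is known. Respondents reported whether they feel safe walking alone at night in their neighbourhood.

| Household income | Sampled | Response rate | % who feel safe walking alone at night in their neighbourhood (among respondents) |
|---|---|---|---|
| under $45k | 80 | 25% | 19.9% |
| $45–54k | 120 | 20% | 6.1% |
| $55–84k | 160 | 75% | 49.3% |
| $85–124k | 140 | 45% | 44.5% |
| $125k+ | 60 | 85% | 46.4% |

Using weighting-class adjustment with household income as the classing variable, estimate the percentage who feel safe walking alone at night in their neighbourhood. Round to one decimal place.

34.3%

With weight = n_sampled/n_responded per class, the weighted class total is n_sampled:
  under $45k: 80 × 19.9 = 1592
  $45–54k: 120 × 6.1 = 732
  $55–84k: 160 × 49.3 = 7888
  $85–124k: 140 × 44.5 = 6230
  $125k+: 60 × 46.4 = 2784
Adjusted estimate = 19,226 / 560 = 34.3321 → 34.3%.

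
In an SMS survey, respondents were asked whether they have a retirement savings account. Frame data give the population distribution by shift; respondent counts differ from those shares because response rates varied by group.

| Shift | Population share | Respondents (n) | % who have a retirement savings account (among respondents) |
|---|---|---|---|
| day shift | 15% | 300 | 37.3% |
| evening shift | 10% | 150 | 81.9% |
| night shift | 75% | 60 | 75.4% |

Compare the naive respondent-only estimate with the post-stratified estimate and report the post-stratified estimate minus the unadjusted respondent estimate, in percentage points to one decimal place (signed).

Without adjustment, the pooled respondent share is:
  (300/510)×37.3 + (150/510)×81.9 + (60/510)×75.4 = 54.9%
Post-stratifying to population shares instead:
  0.15×37.3 + 0.1×81.9 + 0.75×75.4 = 70.335%
Difference = 70.335 − 54.9 = 15.435 pp.

+15.4 percentage points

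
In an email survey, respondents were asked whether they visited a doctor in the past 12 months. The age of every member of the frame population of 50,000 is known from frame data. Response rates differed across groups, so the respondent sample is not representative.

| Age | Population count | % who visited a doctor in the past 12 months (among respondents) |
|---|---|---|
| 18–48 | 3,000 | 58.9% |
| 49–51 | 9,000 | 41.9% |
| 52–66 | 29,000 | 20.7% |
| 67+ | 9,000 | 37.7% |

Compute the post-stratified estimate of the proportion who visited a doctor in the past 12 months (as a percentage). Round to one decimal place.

Post-stratification weights by population share, not respondent share:
  18–48: (3,000/50,000) × 58.9 = 3.534
  49–51: (9,000/50,000) × 41.9 = 7.542
  52–66: (29,000/50,000) × 20.7 = 12.006
  67+: (9,000/50,000) × 37.7 = 6.786
Post-stratified estimate = 29.868 → 29.9%.

29.9%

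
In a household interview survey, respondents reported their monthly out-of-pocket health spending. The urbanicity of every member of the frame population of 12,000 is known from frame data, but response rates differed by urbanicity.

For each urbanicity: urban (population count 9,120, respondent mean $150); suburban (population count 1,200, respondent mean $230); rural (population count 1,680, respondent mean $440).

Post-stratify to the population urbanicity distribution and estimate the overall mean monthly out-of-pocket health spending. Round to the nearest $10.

Post-stratification weights by population share, not respondent share:
  urban: (9,120/12,000) × 150 = 114
  suburban: (1,200/12,000) × 230 = 23
  rural: (1,680/12,000) × 440 = 61.6
Post-stratified estimate = 198.6 → $200.

$200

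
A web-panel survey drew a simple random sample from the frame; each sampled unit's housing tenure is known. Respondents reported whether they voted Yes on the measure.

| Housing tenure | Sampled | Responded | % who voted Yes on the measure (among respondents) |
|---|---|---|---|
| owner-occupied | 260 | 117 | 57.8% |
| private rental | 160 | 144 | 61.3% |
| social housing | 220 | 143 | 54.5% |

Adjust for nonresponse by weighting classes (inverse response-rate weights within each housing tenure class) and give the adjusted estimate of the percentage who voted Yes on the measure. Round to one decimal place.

57.5%

Class response rates: owner-occupied 117/260 = 45%, private rental 144/160 = 90%, social housing 143/220 = 65%.
Inverse-response-rate weighting restores each class to its sampled count, so class totals weight by n_sampled:
  owner-occupied: 260 × 57.8 = 15,028
  private rental: 160 × 61.3 = 9808
  social housing: 220 × 54.5 = 11,990
Adjusted estimate = 36,826 / 640 = 57.5406 → 57.5%.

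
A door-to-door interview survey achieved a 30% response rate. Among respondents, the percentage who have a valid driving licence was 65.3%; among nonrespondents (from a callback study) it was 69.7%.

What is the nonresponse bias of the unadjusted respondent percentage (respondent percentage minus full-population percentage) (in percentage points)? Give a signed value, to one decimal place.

Nonresponse fraction = 1 − 0.3 = 0.7.
Bias = (nonresponse fraction) × (respondent percentage − nonrespondent percentage)
     = 0.7 × (65.3 − 69.7) = 0.7 × -4.4 = -3.08.

-3.1 percentage points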